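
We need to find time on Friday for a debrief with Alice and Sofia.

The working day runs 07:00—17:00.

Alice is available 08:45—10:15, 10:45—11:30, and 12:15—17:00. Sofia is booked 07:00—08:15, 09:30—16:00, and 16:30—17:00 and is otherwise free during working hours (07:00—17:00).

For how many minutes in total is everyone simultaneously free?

75 minutes

Sofia free within 07:00–17:00: 08:15–09:30, 16:00–16:30.
Alice ∩ Sofia: 08:45–09:30, 16:00–16:30.
Total common minutes: 45 + 30 = 75.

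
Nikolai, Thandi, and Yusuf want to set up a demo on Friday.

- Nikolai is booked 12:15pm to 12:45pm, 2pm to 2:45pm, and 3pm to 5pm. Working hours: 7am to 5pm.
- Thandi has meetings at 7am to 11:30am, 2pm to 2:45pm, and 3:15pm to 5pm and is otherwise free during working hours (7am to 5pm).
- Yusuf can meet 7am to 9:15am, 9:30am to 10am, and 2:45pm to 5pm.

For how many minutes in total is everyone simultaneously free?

15 minutes

Nikolai free within 07:00–17:00: 07:00–12:15, 12:45–14:00, 14:45–15:00.
Thandi free within 07:00–17:00: 11:30–14:00, 14:45–15:15.
Nikolai ∩ Thandi: 11:30–12:15, 12:45–14:00, 14:45–15:00.
Nikolai ∩ Thandi ∩ Yusuf: 14:45–15:00.
Total common minutes: 15.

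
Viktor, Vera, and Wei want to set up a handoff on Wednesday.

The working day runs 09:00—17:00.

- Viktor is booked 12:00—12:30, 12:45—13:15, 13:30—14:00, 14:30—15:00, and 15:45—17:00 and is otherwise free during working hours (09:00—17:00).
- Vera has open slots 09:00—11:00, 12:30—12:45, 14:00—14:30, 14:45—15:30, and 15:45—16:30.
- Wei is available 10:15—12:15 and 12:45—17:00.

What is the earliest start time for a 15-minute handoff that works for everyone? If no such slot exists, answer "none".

Viktor free within 09:00–17:00: 09:00–12:00, 12:30–12:45, 13:15–13:30, 14:00–14:30, 15:00–15:45.
Viktor ∩ Vera: 09:00–11:00, 12:30–12:45, 14:00–14:30, 15:00–15:30.
Viktor ∩ Vera ∩ Wei: 10:15–11:00, 14:00–14:30, 15:00–15:30.
Windows ≥ 15 min: 10:15–11:00, 14:00–14:30, 15:00–15:30.
Earliest such window starts at 10:15.

10:15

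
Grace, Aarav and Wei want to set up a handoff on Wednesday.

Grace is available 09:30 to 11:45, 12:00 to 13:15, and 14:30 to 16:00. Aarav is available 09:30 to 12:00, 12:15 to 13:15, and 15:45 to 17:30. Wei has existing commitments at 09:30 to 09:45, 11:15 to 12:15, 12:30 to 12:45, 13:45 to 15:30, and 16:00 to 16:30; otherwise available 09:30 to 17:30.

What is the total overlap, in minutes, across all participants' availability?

150 minutes

Wei free within 09:30–17:30: 09:45–11:15, 12:15–12:30, 12:45–13:45, 15:30–16:00, 16:30–17:30.
Grace ∩ Aarav: 09:30–11:45, 12:15–13:15, 15:45–16:00.
Grace ∩ Aarav ∩ Wei: 09:45–11:15, 12:15–12:30, 12:45–13:15, 15:45–16:00.
Total common minutes: 90 + 15 + 30 + 15 = 150.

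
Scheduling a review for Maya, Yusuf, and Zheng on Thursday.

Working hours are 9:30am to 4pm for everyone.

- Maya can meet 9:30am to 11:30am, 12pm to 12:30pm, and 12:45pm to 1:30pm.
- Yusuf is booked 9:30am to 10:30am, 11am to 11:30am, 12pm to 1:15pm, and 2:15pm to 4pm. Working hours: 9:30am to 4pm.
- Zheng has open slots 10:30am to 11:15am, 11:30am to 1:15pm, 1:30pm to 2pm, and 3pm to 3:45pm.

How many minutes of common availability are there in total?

30 minutes

Yusuf free within 09:30–16:00: 10:30–11:00, 11:30–12:00, 13:15–14:15.
Maya ∩ Yusuf: 10:30–11:00, 13:15–13:30.
Maya ∩ Yusuf ∩ Zheng: 10:30–11:00.
Total common minutes: 30.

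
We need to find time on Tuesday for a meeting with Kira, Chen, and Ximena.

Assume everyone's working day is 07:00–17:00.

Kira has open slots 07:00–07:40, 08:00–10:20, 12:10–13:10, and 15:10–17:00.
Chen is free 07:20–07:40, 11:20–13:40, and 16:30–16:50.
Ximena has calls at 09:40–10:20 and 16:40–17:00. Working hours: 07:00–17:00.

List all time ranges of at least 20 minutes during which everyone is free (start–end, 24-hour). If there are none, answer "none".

Ximena free within 07:00–17:00: 07:00–09:40, 10:20–16:40.
Kira ∩ Chen: 07:20–07:40, 12:10–13:10, 16:30–16:50.
Kira ∩ Chen ∩ Ximena: 07:20–07:40, 12:10–13:10, 16:30–16:40.
Windows ≥ 20 min: 07:20–07:40, 12:10–13:10.

07:20–07:40, 12:10–13:10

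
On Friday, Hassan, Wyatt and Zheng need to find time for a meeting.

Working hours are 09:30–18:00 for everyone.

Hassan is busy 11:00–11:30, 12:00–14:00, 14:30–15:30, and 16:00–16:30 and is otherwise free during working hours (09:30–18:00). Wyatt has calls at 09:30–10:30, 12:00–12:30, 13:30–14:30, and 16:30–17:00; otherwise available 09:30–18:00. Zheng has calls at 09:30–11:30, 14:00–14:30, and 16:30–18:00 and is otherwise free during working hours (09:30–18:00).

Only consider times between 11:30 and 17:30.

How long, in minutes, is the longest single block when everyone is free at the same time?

30 minutes

Hassan free within 09:30–18:00: 09:30–11:00, 11:30–12:00, 14:00–14:30, 15:30–16:00, 16:30–18:00.
Wyatt free within 09:30–18:00: 10:30–12:00, 12:30–13:30, 14:30–16:30, 17:00–18:00.
Zheng free within 09:30–18:00: 11:30–14:00, 14:30–16:30.
Hassan ∩ Wyatt: 10:30–11:00, 11:30–12:00, 15:30–16:00, 17:00–18:00.
Hassan ∩ Wyatt ∩ Zheng: 11:30–12:00, 15:30–16:00.
Restricted to 11:30–17:30: 11:30–12:00, 15:30–16:00.
Common window lengths: 30, 30 min; longest is 30.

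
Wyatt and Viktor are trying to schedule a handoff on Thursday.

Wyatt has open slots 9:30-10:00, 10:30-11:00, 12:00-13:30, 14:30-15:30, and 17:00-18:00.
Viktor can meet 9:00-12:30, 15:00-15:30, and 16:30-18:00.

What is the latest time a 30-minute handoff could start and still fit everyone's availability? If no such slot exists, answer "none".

Wyatt ∩ Viktor: 09:30–10:00, 10:30–11:00, 12:00–12:30, 15:00–15:30, 17:00–18:00.
Windows ≥ 30 min: 09:30–10:00, 10:30–11:00, 12:00–12:30, 15:00–15:30, 17:00–18:00.
Latest start in the last window 17:00–18:00 is 18:00 − 30 min = 17:30.

17:30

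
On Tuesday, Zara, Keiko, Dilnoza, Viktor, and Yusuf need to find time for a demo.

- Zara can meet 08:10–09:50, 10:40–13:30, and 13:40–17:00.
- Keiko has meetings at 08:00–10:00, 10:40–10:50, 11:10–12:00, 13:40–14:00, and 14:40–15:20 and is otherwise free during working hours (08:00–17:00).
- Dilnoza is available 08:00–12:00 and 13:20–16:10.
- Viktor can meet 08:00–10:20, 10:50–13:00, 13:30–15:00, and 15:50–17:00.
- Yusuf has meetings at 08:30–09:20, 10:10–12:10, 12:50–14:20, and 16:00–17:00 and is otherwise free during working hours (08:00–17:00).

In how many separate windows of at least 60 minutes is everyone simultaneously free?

0

Keiko free within 08:00–17:00: 10:00–10:40, 10:50–11:10, 12:00–13:40, 14:00–14:40, 15:20–17:00.
Yusuf free within 08:00–17:00: 08:00–08:30, 09:20–10:10, 12:10–12:50, 14:20–16:00.
Zara ∩ Keiko: 10:50–11:10, 12:00–13:30, 14:00–14:40, 15:20–17:00.
Zara ∩ Keiko ∩ Dilnoza: 10:50–11:10, 13:20–13:30, 14:00–14:40, 15:20–16:10.
Zara ∩ Keiko ∩ Dilnoza ∩ Viktor: 10:50–11:10, 14:00–14:40, 15:50–16:10.
Zara ∩ Keiko ∩ Dilnoza ∩ Viktor ∩ Yusuf: 14:20–14:40, 15:50–16:00.
Windows ≥ 60 min: (none).
That's 0 windows.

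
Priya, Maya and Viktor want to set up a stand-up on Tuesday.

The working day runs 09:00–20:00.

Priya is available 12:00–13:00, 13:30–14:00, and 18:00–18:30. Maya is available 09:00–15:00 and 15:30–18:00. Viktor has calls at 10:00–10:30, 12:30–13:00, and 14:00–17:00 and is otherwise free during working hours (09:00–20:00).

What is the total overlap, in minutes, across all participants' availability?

Viktor free within 09:00–20:00: 09:00–10:00, 10:30–12:30, 13:00–14:00, 17:00–20:00.
Priya ∩ Maya: 12:00–13:00, 13:30–14:00.
Priya ∩ Maya ∩ Viktor: 12:00–12:30, 13:30–14:00.
Total common minutes: 30 + 30 = 60.

60 minutes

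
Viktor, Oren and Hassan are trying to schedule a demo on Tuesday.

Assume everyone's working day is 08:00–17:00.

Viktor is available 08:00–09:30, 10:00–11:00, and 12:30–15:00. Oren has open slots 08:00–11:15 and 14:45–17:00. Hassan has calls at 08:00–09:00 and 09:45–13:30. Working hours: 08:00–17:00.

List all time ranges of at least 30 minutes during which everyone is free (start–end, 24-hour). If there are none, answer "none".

09:00–09:30

Hassan free within 08:00–17:00: 09:00–09:45, 13:30–17:00.
Viktor ∩ Oren: 08:00–09:30, 10:00–11:00, 14:45–15:00.
Viktor ∩ Oren ∩ Hassan: 09:00–09:30, 14:45–15:00.
Windows ≥ 30 min: 09:00–09:30.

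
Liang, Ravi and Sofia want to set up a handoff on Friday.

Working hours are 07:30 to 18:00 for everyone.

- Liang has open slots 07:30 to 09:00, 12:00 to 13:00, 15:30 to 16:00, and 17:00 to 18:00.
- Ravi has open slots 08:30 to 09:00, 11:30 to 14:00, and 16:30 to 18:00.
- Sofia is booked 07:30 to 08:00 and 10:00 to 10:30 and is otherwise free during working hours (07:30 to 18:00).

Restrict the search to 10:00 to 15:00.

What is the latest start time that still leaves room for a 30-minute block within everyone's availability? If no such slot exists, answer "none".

Sofia free within 07:30–18:00: 08:00–10:00, 10:30–18:00.
Liang ∩ Ravi: 08:30–09:00, 12:00–13:00, 17:00–18:00.
Liang ∩ Ravi ∩ Sofia: 08:30–09:00, 12:00–13:00, 17:00–18:00.
Restricted to 10:00–15:00: 12:00–13:00.
Windows ≥ 30 min: 12:00–13:00.
Latest start in the last window 12:00–13:00 is 13:00 − 30 min = 12:30.

12:30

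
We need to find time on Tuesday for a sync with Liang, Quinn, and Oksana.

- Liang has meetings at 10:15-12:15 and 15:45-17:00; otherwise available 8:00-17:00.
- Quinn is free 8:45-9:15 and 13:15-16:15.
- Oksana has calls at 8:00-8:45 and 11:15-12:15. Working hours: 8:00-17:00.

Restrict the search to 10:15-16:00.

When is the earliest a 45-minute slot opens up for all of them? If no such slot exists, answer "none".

Liang free within 08:00–17:00: 08:00–10:15, 12:15–15:45.
Oksana free within 08:00–17:00: 08:45–11:15, 12:15–17:00.
Liang ∩ Quinn: 08:45–09:15, 13:15–15:45.
Liang ∩ Quinn ∩ Oksana: 08:45–09:15, 13:15–15:45.
Restricted to 10:15–16:00: 13:15–15:45.
Windows ≥ 45 min: 13:15–15:45.
Earliest such window starts at 13:15.

13:15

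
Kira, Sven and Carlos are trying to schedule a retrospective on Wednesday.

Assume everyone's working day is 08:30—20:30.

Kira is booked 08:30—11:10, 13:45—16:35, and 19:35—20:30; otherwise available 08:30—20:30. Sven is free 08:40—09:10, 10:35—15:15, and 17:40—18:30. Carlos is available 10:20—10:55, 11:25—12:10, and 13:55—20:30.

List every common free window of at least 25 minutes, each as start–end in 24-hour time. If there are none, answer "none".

Kira free within 08:30–20:30: 11:10–13:45, 16:35–19:35.
Kira ∩ Sven: 11:10–13:45, 17:40–18:30.
Kira ∩ Sven ∩ Carlos: 11:25–12:10, 17:40–18:30.
Windows ≥ 25 min: 11:25–12:10, 17:40–18:30.

11:25–12:10, 17:40–18:30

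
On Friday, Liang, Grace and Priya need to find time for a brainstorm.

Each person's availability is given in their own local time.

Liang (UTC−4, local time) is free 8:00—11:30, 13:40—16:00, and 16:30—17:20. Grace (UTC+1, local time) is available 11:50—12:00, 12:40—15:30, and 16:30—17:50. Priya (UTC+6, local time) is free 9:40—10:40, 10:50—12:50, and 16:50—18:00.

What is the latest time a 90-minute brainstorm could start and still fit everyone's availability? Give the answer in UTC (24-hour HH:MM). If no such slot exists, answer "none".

none

Liang → UTC: 12:00–15:30, 17:40–20:00, 20:30–21:20.
Grace → UTC: 10:50–11:00, 11:40–14:30, 15:30–16:50.
Priya → UTC: 03:40–04:40, 04:50–06:50, 10:50–12:00.
Liang ∩ Grace: 12:00–14:30.
Liang ∩ Grace ∩ Priya: (none).
Windows ≥ 90 min: (none).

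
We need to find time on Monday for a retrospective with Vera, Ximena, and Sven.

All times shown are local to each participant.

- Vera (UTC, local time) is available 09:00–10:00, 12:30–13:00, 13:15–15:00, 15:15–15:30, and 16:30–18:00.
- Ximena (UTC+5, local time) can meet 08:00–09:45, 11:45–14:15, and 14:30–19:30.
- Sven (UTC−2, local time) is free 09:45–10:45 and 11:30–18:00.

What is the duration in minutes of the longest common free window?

Vera → UTC: 09:00–10:00, 12:30–13:00, 13:15–15:00, 15:15–15:30, 16:30–18:00.
Ximena → UTC: 03:00–04:45, 06:45–09:15, 09:30–14:30.
Sven → UTC: 11:45–12:45, 13:30–20:00.
Vera ∩ Ximena: 09:00–09:15, 09:30–10:00, 12:30–13:00, 13:15–14:30.
Vera ∩ Ximena ∩ Sven: 12:30–12:45, 13:30–14:30.
Common window lengths: 15, 60 min; longest is 60.

60 minutes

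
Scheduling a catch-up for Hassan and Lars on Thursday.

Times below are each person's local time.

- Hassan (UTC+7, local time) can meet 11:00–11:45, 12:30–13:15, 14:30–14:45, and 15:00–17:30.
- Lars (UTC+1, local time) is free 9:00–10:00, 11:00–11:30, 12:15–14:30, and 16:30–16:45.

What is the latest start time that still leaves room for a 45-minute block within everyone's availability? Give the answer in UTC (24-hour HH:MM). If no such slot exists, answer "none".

08:15

Hassan → UTC: 04:00–04:45, 05:30–06:15, 07:30–07:45, 08:00–10:30.
Lars → UTC: 08:00–09:00, 10:00–10:30, 11:15–13:30, 15:30–15:45.
Hassan ∩ Lars: 08:00–09:00, 10:00–10:30.
Windows ≥ 45 min: 08:00–09:00.
Latest start in the last window 08:00–09:00 is 09:00 − 45 min = 08:15.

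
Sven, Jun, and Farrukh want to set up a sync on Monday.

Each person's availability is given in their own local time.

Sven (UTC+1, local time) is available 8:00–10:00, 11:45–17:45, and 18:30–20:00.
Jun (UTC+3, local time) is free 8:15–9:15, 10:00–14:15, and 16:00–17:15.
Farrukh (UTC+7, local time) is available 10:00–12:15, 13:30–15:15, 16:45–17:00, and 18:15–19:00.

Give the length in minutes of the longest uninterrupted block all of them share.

Sven → UTC: 07:00–09:00, 10:45–16:45, 17:30–19:00.
Jun → UTC: 05:15–06:15, 07:00–11:15, 13:00–14:15.
Farrukh → UTC: 03:00–05:15, 06:30–08:15, 09:45–10:00, 11:15–12:00.
Sven ∩ Jun: 07:00–09:00, 10:45–11:15, 13:00–14:15.
Sven ∩ Jun ∩ Farrukh: 07:00–08:15.
Single common window of 75 minutes.

75 minutes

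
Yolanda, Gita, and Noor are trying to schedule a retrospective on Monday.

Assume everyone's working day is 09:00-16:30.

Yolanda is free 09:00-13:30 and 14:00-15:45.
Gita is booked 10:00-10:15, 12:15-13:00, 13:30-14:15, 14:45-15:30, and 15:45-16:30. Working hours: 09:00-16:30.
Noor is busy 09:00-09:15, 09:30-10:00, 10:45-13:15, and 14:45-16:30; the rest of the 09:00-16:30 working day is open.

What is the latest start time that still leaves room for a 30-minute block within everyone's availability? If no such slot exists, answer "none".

Gita free within 09:00–16:30: 09:00–10:00, 10:15–12:15, 13:00–13:30, 14:15–14:45, 15:30–15:45.
Noor free within 09:00–16:30: 09:15–09:30, 10:00–10:45, 13:15–14:45.
Yolanda ∩ Gita: 09:00–10:00, 10:15–12:15, 13:00–13:30, 14:15–14:45, 15:30–15:45.
Yolanda ∩ Gita ∩ Noor: 09:15–09:30, 10:15–10:45, 13:15–13:30, 14:15–14:45.
Windows ≥ 30 min: 10:15–10:45, 14:15–14:45.
Latest start in the last window 14:15–14:45 is 14:45 − 30 min = 14:15.

14:15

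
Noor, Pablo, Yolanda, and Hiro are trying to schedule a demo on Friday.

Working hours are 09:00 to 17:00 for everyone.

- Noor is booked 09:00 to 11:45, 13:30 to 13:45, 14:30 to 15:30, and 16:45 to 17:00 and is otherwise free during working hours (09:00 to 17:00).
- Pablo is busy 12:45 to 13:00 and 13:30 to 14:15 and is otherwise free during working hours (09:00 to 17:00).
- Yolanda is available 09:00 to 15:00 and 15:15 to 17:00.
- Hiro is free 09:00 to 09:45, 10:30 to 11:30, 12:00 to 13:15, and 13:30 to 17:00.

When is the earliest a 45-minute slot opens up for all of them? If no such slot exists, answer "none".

12:00

Noor free within 09:00–17:00: 11:45–13:30, 13:45–14:30, 15:30–16:45.
Pablo free within 09:00–17:00: 09:00–12:45, 13:00–13:30, 14:15–17:00.
Noor ∩ Pablo: 11:45–12:45, 13:00–13:30, 14:15–14:30, 15:30–16:45.
Noor ∩ Pablo ∩ Yolanda: 11:45–12:45, 13:00–13:30, 14:15–14:30, 15:30–16:45.
Noor ∩ Pablo ∩ Yolanda ∩ Hiro: 12:00–12:45, 13:00–13:15, 14:15–14:30, 15:30–16:45.
Windows ≥ 45 min: 12:00–12:45, 15:30–16:45.
Earliest such window starts at 12:00.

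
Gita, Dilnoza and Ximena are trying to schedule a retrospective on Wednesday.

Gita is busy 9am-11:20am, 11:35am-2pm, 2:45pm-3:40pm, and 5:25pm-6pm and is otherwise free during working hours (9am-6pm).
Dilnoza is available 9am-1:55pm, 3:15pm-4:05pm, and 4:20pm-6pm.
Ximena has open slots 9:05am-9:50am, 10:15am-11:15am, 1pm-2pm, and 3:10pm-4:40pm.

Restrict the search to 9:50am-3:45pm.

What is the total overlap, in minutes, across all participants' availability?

Gita free within 09:00–18:00: 11:20–11:35, 14:00–14:45, 15:40–17:25.
Gita ∩ Dilnoza: 11:20–11:35, 15:40–16:05, 16:20–17:25.
Gita ∩ Dilnoza ∩ Ximena: 15:40–16:05, 16:20–16:40.
Restricted to 09:50–15:45: 15:40–15:45.
Total common minutes: 5.

5 minutes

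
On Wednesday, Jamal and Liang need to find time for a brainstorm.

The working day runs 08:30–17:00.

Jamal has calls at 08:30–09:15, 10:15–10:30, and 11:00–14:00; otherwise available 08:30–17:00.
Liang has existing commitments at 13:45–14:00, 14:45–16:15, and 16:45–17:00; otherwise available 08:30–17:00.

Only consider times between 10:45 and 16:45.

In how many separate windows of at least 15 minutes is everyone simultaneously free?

3

Jamal free within 08:30–17:00: 09:15–10:15, 10:30–11:00, 14:00–17:00.
Liang free within 08:30–17:00: 08:30–13:45, 14:00–14:45, 16:15–16:45.
Jamal ∩ Liang: 09:15–10:15, 10:30–11:00, 14:00–14:45, 16:15–16:45.
Restricted to 10:45–16:45: 10:45–11:00, 14:00–14:45, 16:15–16:45.
Windows ≥ 15 min: 10:45–11:00, 14:00–14:45, 16:15–16:45.
That's 3 windows.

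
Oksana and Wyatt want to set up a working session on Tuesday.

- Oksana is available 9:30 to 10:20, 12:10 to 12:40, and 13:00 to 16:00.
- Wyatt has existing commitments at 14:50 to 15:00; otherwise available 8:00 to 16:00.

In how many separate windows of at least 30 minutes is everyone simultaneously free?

4

Wyatt free within 08:00–16:00: 08:00–14:50, 15:00–16:00.
Oksana ∩ Wyatt: 09:30–10:20, 12:10–12:40, 13:00–14:50, 15:00–16:00.
Windows ≥ 30 min: 09:30–10:20, 12:10–12:40, 13:00–14:50, 15:00–16:00.
That's 4 windows.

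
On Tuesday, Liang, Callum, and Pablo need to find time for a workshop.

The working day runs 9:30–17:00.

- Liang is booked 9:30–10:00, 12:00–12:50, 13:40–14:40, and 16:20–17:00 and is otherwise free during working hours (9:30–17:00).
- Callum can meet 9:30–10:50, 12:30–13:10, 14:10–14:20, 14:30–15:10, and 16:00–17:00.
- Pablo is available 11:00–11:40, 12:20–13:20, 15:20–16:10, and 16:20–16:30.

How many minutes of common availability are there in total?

Liang free within 09:30–17:00: 10:00–12:00, 12:50–13:40, 14:40–16:20.
Liang ∩ Callum: 10:00–10:50, 12:50–13:10, 14:40–15:10, 16:00–16:20.
Liang ∩ Callum ∩ Pablo: 12:50–13:10, 16:00–16:10.
Total common minutes: 20 + 10 = 30.

30 minutes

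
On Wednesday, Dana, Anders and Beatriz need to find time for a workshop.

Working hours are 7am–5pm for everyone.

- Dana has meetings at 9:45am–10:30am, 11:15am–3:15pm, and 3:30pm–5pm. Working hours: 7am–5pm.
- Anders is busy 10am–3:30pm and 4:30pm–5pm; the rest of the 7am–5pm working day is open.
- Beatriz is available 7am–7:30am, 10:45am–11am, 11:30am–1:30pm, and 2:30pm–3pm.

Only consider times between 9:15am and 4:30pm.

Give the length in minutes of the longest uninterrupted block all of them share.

0 minutes

Dana free within 07:00–17:00: 07:00–09:45, 10:30–11:15, 15:15–15:30.
Anders free within 07:00–17:00: 07:00–10:00, 15:30–16:30.
Dana ∩ Anders: 07:00–09:45.
Dana ∩ Anders ∩ Beatriz: 07:00–07:30.
Restricted to 09:15–16:30: (none).
No common window.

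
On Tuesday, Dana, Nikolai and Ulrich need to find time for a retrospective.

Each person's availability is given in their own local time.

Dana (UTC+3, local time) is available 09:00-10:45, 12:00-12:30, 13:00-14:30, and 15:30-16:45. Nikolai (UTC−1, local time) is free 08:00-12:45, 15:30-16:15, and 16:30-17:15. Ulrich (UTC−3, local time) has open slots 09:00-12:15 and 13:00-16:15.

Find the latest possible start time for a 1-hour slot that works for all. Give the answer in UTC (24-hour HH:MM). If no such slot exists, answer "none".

Dana → UTC: 06:00–07:45, 09:00–09:30, 10:00–11:30, 12:30–13:45.
Nikolai → UTC: 09:00–13:45, 16:30–17:15, 17:30–18:15.
Ulrich → UTC: 12:00–15:15, 16:00–19:15.
Dana ∩ Nikolai: 09:00–09:30, 10:00–11:30, 12:30–13:45.
Dana ∩ Nikolai ∩ Ulrich: 12:30–13:45.
Windows ≥ 60 min: 12:30–13:45.
Latest start in the last window 12:30–13:45 is 13:45 − 60 min = 12:45.

12:45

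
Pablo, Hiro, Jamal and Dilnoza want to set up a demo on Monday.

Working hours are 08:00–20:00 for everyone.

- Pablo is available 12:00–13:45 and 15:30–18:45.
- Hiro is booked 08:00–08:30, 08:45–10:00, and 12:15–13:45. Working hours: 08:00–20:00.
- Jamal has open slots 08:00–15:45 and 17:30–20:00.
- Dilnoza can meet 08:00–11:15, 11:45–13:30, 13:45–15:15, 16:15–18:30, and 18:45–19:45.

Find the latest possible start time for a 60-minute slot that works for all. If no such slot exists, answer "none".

17:30

Hiro free within 08:00–20:00: 08:30–08:45, 10:00–12:15, 13:45–20:00.
Pablo ∩ Hiro: 12:00–12:15, 15:30–18:45.
Pablo ∩ Hiro ∩ Jamal: 12:00–12:15, 15:30–15:45, 17:30–18:45.
Pablo ∩ Hiro ∩ Jamal ∩ Dilnoza: 12:00–12:15, 17:30–18:30.
Windows ≥ 60 min: 17:30–18:30.
Latest start in the last window 17:30–18:30 is 18:30 − 60 min = 17:30.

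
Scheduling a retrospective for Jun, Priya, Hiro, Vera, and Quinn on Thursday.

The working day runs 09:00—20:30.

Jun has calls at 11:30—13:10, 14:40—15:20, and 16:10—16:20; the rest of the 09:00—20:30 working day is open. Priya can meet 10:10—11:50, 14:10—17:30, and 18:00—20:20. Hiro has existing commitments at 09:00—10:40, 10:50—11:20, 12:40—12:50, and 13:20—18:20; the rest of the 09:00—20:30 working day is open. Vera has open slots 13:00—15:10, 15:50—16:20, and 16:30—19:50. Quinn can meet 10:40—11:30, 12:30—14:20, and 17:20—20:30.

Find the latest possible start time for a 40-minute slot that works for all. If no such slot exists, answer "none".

19:10

Jun free within 09:00–20:30: 09:00–11:30, 13:10–14:40, 15:20–16:10, 16:20–20:30.
Hiro free within 09:00–20:30: 10:40–10:50, 11:20–12:40, 12:50–13:20, 18:20–20:30.
Jun ∩ Priya: 10:10–11:30, 14:10–14:40, 15:20–16:10, 16:20–17:30, 18:00–20:20.
Jun ∩ Priya ∩ Hiro: 10:40–10:50, 11:20–11:30, 18:20–20:20.
Jun ∩ Priya ∩ Hiro ∩ Vera: 18:20–19:50.
Jun ∩ Priya ∩ Hiro ∩ Vera ∩ Quinn: 18:20–19:50.
Windows ≥ 40 min: 18:20–19:50.
Latest start in the last window 18:20–19:50 is 19:50 − 40 min = 19:10.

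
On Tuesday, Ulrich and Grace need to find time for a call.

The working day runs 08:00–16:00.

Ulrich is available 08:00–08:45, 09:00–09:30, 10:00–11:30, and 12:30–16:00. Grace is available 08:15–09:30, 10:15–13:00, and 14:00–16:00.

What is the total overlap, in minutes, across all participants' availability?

285 minutes

Ulrich ∩ Grace: 08:15–08:45, 09:00–09:30, 10:15–11:30, 12:30–13:00, 14:00–16:00.
Total common minutes: 30 + 30 + 75 + 30 + 120 = 285.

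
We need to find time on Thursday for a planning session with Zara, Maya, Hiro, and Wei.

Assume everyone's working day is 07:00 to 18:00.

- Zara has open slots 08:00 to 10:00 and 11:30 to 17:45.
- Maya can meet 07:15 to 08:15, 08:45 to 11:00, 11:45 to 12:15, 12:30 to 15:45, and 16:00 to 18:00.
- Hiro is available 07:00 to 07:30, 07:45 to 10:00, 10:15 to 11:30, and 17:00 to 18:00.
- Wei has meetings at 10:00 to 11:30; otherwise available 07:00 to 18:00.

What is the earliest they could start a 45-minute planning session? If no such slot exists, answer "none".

Wei free within 07:00–18:00: 07:00–10:00, 11:30–18:00.
Zara ∩ Maya: 08:00–08:15, 08:45–10:00, 11:45–12:15, 12:30–15:45, 16:00–17:45.
Zara ∩ Maya ∩ Hiro: 08:00–08:15, 08:45–10:00, 17:00–17:45.
Zara ∩ Maya ∩ Hiro ∩ Wei: 08:00–08:15, 08:45–10:00, 17:00–17:45.
Windows ≥ 45 min: 08:45–10:00, 17:00–17:45.
Earliest such window starts at 08:45.

08:45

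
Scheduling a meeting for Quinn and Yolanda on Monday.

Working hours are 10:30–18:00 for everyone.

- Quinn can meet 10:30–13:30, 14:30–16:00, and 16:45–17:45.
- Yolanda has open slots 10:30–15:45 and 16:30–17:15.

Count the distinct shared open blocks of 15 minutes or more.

3

Quinn ∩ Yolanda: 10:30–13:30, 14:30–15:45, 16:45–17:15.
Windows ≥ 15 min: 10:30–13:30, 14:30–15:45, 16:45–17:15.
That's 3 windows.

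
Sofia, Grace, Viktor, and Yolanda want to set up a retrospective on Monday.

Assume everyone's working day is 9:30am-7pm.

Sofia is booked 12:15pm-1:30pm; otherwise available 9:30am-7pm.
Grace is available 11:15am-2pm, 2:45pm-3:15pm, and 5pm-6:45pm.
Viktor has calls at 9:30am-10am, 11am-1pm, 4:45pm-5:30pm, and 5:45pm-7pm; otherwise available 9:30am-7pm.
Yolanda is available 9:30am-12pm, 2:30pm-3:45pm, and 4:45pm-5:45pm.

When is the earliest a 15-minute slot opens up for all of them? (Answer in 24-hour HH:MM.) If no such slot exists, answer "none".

Sofia free within 09:30–19:00: 09:30–12:15, 13:30–19:00.
Viktor free within 09:30–19:00: 10:00–11:00, 13:00–16:45, 17:30–17:45.
Sofia ∩ Grace: 11:15–12:15, 13:30–14:00, 14:45–15:15, 17:00–18:45.
Sofia ∩ Grace ∩ Viktor: 13:30–14:00, 14:45–15:15, 17:30–17:45.
Sofia ∩ Grace ∩ Viktor ∩ Yolanda: 14:45–15:15, 17:30–17:45.
Windows ≥ 15 min: 14:45–15:15, 17:30–17:45.
Earliest such window starts at 14:45.

14:45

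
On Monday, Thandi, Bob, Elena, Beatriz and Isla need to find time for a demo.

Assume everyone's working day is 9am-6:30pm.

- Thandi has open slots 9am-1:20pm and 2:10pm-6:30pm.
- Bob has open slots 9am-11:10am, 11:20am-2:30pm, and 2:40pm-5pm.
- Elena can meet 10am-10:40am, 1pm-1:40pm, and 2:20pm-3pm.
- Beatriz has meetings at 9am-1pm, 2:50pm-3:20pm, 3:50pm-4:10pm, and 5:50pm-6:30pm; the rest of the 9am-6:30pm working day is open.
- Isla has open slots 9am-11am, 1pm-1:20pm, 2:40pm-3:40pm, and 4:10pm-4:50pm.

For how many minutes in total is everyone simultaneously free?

30 minutes

Beatriz free within 09:00–18:30: 13:00–14:50, 15:20–15:50, 16:10–17:50.
Thandi ∩ Bob: 09:00–11:10, 11:20–13:20, 14:10–14:30, 14:40–17:00.
Thandi ∩ Bob ∩ Elena: 10:00–10:40, 13:00–13:20, 14:20–14:30, 14:40–15:00.
Thandi ∩ Bob ∩ Elena ∩ Beatriz: 13:00–13:20, 14:20–14:30, 14:40–14:50.
Thandi ∩ Bob ∩ Elena ∩ Beatriz ∩ Isla: 13:00–13:20, 14:40–14:50.
Total common minutes: 20 + 10 = 30.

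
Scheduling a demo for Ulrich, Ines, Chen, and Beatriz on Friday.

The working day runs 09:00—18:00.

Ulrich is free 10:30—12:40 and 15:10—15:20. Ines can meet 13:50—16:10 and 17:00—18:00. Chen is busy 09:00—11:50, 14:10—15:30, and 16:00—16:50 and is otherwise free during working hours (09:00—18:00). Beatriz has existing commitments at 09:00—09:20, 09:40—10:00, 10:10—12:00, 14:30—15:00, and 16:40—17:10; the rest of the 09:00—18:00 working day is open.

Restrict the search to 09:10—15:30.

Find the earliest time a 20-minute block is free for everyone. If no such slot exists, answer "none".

none

Chen free within 09:00–18:00: 11:50–14:10, 15:30–16:00, 16:50–18:00.
Beatriz free within 09:00–18:00: 09:20–09:40, 10:00–10:10, 12:00–14:30, 15:00–16:40, 17:10–18:00.
Ulrich ∩ Ines: 15:10–15:20.
Ulrich ∩ Ines ∩ Chen: (none).
Ulrich ∩ Ines ∩ Chen ∩ Beatriz: (none).
Restricted to 09:10–15:30: (none).
Windows ≥ 20 min: (none).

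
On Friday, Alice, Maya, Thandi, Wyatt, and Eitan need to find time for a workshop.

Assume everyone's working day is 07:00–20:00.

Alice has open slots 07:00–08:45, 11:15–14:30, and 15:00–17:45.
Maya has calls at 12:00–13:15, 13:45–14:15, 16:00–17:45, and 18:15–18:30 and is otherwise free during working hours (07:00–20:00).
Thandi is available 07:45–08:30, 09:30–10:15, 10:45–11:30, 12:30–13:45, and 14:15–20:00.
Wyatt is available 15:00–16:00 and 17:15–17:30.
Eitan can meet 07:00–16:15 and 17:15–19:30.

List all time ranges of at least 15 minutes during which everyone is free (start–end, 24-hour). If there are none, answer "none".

Maya free within 07:00–20:00: 07:00–12:00, 13:15–13:45, 14:15–16:00, 17:45–18:15, 18:30–20:00.
Alice ∩ Maya: 07:00–08:45, 11:15–12:00, 13:15–13:45, 14:15–14:30, 15:00–16:00.
Alice ∩ Maya ∩ Thandi: 07:45–08:30, 11:15–11:30, 13:15–13:45, 14:15–14:30, 15:00–16:00.
Alice ∩ Maya ∩ Thandi ∩ Wyatt: 15:00–16:00.
Alice ∩ Maya ∩ Thandi ∩ Wyatt ∩ Eitan: 15:00–16:00.
Windows ≥ 15 min: 15:00–16:00.

15:00–16:00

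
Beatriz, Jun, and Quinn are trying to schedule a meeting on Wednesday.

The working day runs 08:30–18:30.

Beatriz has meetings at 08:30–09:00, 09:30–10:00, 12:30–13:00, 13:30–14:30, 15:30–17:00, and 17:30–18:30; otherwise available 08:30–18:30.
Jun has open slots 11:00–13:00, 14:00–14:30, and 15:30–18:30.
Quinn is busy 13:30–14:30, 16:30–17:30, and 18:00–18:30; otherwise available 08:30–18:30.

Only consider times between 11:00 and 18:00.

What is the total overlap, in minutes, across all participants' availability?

Beatriz free within 08:30–18:30: 09:00–09:30, 10:00–12:30, 13:00–13:30, 14:30–15:30, 17:00–17:30.
Quinn free within 08:30–18:30: 08:30–13:30, 14:30–16:30, 17:30–18:00.
Beatriz ∩ Jun: 11:00–12:30, 17:00–17:30.
Beatriz ∩ Jun ∩ Quinn: 11:00–12:30.
Restricted to 11:00–18:00: 11:00–12:30.
Total common minutes: 90.

90 minutes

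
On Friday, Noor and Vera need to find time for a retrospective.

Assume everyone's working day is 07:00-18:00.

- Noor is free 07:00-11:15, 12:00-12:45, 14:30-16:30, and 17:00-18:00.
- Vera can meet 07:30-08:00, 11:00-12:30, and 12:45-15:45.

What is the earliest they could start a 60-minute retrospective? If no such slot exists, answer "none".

Noor ∩ Vera: 07:30–08:00, 11:00–11:15, 12:00–12:30, 14:30–15:45.
Windows ≥ 60 min: 14:30–15:45.
Earliest such window starts at 14:30.

14:30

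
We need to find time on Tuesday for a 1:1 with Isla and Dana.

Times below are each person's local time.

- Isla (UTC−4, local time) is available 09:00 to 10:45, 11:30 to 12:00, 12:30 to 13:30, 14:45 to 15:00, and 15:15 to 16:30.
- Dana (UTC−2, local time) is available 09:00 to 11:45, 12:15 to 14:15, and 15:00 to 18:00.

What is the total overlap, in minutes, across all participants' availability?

Isla → UTC: 13:00–14:45, 15:30–16:00, 16:30–17:30, 18:45–19:00, 19:15–20:30.
Dana → UTC: 11:00–13:45, 14:15–16:15, 17:00–20:00.
Isla ∩ Dana: 13:00–13:45, 14:15–14:45, 15:30–16:00, 17:00–17:30, 18:45–19:00, 19:15–20:00.
Total common minutes: 45 + 30 + 30 + 30 + 15 + 45 = 195.

195 minutes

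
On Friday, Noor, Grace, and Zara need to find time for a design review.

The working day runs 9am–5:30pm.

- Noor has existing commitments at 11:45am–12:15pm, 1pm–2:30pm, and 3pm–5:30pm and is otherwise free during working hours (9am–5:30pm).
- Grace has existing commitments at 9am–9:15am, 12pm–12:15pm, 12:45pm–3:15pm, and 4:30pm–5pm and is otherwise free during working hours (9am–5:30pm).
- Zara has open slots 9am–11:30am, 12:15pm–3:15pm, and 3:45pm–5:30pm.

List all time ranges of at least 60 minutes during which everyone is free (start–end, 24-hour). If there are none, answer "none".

Noor free within 09:00–17:30: 09:00–11:45, 12:15–13:00, 14:30–15:00.
Grace free within 09:00–17:30: 09:15–12:00, 12:15–12:45, 15:15–16:30, 17:00–17:30.
Noor ∩ Grace: 09:15–11:45, 12:15–12:45.
Noor ∩ Grace ∩ Zara: 09:15–11:30, 12:15–12:45.
Windows ≥ 60 min: 09:15–11:30.

09:15–11:30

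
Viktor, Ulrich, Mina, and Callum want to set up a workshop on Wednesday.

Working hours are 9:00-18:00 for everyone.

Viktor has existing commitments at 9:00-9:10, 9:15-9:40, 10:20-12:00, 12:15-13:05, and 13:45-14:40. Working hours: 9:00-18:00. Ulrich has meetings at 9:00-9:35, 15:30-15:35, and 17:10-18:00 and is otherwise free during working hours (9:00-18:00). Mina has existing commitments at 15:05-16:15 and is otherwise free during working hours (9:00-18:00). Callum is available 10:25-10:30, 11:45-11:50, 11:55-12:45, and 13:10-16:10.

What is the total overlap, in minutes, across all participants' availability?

Viktor free within 09:00–18:00: 09:10–09:15, 09:40–10:20, 12:00–12:15, 13:05–13:45, 14:40–18:00.
Ulrich free within 09:00–18:00: 09:35–15:30, 15:35–17:10.
Mina free within 09:00–18:00: 09:00–15:05, 16:15–18:00.
Viktor ∩ Ulrich: 09:40–10:20, 12:00–12:15, 13:05–13:45, 14:40–15:30, 15:35–17:10.
Viktor ∩ Ulrich ∩ Mina: 09:40–10:20, 12:00–12:15, 13:05–13:45, 14:40–15:05, 16:15–17:10.
Viktor ∩ Ulrich ∩ Mina ∩ Callum: 12:00–12:15, 13:10–13:45, 14:40–15:05.
Total common minutes: 15 + 35 + 25 = 75.

75 minutes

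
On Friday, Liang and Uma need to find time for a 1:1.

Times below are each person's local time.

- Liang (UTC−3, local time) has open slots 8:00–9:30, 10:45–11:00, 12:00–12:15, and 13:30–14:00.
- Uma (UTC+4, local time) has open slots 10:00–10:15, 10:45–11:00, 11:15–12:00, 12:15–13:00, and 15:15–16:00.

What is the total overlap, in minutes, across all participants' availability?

Liang → UTC: 11:00–12:30, 13:45–14:00, 15:00–15:15, 16:30–17:00.
Uma → UTC: 06:00–06:15, 06:45–07:00, 07:15–08:00, 08:15–09:00, 11:15–12:00.
Liang ∩ Uma: 11:15–12:00.
Total common minutes: 45.

45 minutes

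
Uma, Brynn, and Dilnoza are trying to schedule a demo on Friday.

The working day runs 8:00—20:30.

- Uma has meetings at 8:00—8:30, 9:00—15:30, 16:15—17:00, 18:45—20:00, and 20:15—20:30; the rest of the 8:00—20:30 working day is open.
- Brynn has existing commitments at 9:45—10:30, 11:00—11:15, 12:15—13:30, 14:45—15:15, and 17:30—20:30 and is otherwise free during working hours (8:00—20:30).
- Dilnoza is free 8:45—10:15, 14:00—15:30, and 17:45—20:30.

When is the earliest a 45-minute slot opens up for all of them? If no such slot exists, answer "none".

Uma free within 08:00–20:30: 08:30–09:00, 15:30–16:15, 17:00–18:45, 20:00–20:15.
Brynn free within 08:00–20:30: 08:00–09:45, 10:30–11:00, 11:15–12:15, 13:30–14:45, 15:15–17:30.
Uma ∩ Brynn: 08:30–09:00, 15:30–16:15, 17:00–17:30.
Uma ∩ Brynn ∩ Dilnoza: 08:45–09:00.
Windows ≥ 45 min: (none).

none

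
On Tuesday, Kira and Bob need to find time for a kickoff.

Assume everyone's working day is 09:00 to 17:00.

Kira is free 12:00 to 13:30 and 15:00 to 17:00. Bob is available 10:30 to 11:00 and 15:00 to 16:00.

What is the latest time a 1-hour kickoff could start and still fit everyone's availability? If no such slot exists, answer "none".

15:00

Kira ∩ Bob: 15:00–16:00.
Windows ≥ 60 min: 15:00–16:00.
Latest start in the last window 15:00–16:00 is 16:00 − 60 min = 15:00.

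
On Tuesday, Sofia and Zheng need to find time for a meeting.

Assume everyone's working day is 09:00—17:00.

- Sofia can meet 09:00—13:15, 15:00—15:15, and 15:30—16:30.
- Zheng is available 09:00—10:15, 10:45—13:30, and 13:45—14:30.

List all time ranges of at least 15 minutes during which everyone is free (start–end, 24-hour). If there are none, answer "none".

Sofia ∩ Zheng: 09:00–10:15, 10:45–13:15.
Windows ≥ 15 min: 09:00–10:15, 10:45–13:15.

09:00–10:15, 10:45–13:15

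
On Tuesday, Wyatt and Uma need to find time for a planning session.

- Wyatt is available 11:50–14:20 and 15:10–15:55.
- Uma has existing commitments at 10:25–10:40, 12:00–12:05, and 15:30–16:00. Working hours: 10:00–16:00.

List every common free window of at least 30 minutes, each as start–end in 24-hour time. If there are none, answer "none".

12:05–14:20

Uma free within 10:00–16:00: 10:00–10:25, 10:40–12:00, 12:05–15:30.
Wyatt ∩ Uma: 11:50–12:00, 12:05–14:20, 15:10–15:30.
Windows ≥ 30 min: 12:05–14:20.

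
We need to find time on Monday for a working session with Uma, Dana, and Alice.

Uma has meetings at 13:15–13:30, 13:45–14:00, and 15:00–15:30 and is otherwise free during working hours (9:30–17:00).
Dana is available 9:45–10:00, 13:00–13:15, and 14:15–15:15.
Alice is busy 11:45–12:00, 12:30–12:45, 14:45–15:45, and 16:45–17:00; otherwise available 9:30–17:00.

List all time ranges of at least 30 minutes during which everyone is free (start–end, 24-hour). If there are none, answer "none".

Uma free within 09:30–17:00: 09:30–13:15, 13:30–13:45, 14:00–15:00, 15:30–17:00.
Alice free within 09:30–17:00: 09:30–11:45, 12:00–12:30, 12:45–14:45, 15:45–16:45.
Uma ∩ Dana: 09:45–10:00, 13:00–13:15, 14:15–15:00.
Uma ∩ Dana ∩ Alice: 09:45–10:00, 13:00–13:15, 14:15–14:45.
Windows ≥ 30 min: 14:15–14:45.

14:15–14:45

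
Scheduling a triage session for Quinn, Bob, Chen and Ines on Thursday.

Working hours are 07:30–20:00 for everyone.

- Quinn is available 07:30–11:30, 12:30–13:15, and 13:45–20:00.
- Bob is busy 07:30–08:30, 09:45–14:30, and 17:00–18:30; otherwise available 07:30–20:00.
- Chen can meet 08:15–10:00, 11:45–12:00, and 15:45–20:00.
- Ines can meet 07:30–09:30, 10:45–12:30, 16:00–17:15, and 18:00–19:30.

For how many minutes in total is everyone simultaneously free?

Bob free within 07:30–20:00: 08:30–09:45, 14:30–17:00, 18:30–20:00.
Quinn ∩ Bob: 08:30–09:45, 14:30–17:00, 18:30–20:00.
Quinn ∩ Bob ∩ Chen: 08:30–09:45, 15:45–17:00, 18:30–20:00.
Quinn ∩ Bob ∩ Chen ∩ Ines: 08:30–09:30, 16:00–17:00, 18:30–19:30.
Total common minutes: 60 + 60 + 60 = 180.

180 minutes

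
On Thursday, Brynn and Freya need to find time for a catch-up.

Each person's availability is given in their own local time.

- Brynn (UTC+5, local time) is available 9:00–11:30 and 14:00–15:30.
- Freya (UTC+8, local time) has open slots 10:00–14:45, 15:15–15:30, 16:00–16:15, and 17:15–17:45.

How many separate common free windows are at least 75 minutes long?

Brynn → UTC: 04:00–06:30, 09:00–10:30.
Freya → UTC: 02:00–06:45, 07:15–07:30, 08:00–08:15, 09:15–09:45.
Brynn ∩ Freya: 04:00–06:30, 09:15–09:45.
Windows ≥ 75 min: 04:00–06:30.
That's 1 window.

1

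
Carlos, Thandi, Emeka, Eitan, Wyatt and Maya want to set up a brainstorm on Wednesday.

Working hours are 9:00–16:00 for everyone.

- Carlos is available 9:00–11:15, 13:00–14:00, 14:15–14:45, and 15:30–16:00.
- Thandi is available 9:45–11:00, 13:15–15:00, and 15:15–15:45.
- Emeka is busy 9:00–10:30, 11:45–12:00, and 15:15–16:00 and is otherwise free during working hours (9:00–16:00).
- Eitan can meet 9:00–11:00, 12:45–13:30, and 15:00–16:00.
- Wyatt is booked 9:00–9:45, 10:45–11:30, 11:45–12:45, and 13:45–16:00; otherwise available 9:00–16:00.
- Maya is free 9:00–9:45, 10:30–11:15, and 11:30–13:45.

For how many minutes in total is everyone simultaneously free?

Emeka free within 09:00–16:00: 10:30–11:45, 12:00–15:15.
Wyatt free within 09:00–16:00: 09:45–10:45, 11:30–11:45, 12:45–13:45.
Carlos ∩ Thandi: 09:45–11:00, 13:15–14:00, 14:15–14:45, 15:30–15:45.
Carlos ∩ Thandi ∩ Emeka: 10:30–11:00, 13:15–14:00, 14:15–14:45.
Carlos ∩ Thandi ∩ Emeka ∩ Eitan: 10:30–11:00, 13:15–13:30.
Carlos ∩ Thandi ∩ Emeka ∩ Eitan ∩ Wyatt: 10:30–10:45, 13:15–13:30.
Carlos ∩ Thandi ∩ Emeka ∩ Eitan ∩ Wyatt ∩ Maya: 10:30–10:45, 13:15–13:30.
Total common minutes: 15 + 15 = 30.

30 minutes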